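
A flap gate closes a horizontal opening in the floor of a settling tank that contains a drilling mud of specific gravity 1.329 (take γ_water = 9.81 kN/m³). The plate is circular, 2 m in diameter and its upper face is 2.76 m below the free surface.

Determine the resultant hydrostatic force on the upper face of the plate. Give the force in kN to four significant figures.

F ≈ 113.0 kN

γ = 1.329 × 9.81 = 13.03749 kN/m³.
The plate is horizontal, so pressure is uniform at p = γ·h = 13.03749 × 2.76 = 35.9835 kN/m².
A = π(1)² = 3.14159 m².
F = p·A = 35.9835 × 3.14159 = 113.045 kN.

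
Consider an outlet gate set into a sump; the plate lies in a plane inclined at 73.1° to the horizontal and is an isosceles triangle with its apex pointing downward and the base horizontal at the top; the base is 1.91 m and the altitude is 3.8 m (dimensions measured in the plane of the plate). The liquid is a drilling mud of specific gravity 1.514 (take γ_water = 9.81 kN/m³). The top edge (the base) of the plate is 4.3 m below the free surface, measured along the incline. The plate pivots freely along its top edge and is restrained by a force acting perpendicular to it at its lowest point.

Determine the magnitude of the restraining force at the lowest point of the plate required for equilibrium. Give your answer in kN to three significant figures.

γ = 1.514 × 9.81 = 14.85234 kN/m³.
Let θ = 73.1° be the plate's angle to the horizontal; measure y along the incline from where the plane meets the free surface. Vertical depth h = y·sinθ with sinθ = 0.956814.
With the apex down, the centroid sits h/3 = 3.8/3 = 1.26667 m below the base (the top edge), so y_c = 4.3 + 1.26667 = 5.56667 m and h_c = 5.56667 × 0.956814 = 5.32627 m.
A = ½ × 1.91 × 3.8 = 3.629 m².
Resultant F = γ·h_c·A = 14.85234 × 5.32627 × 3.629 = 287.081 kN.
I_c = b·h³/36 = 1.91 × 3.8³/36 = 2.91126 m⁴.
Centre of pressure: y_p = y_c + I_c/(y_c·A) = 5.56667 + 2.91126/(5.56667 × 3.629) = 5.56667 + 0.144111 = 5.71078 m along the plane.
The resultant acts 1.26667 + 0.144111 = 1.41078 m (along the plate) below the hinge at the top edge, so the moment about the hinge is M = F × 1.41078 = 287.081 × 1.41078 = 405.008 kN·m.
A normal force at the bottom, 3.8 m from the hinge, must supply this moment: P = 405.008/3.8 = 106.581 kN.

P ≈ 107 kN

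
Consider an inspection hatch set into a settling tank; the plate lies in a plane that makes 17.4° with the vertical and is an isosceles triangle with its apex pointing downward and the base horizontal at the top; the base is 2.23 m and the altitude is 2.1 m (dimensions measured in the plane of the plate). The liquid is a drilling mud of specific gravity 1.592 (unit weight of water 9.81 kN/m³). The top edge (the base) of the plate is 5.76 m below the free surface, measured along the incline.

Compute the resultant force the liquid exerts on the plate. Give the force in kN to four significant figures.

F ≈ 225.4 kN

γ = 1.592 × 9.81 = 15.61752 kN/m³.
The plate makes 17.4° with the vertical, i.e. θ = 90° − 17.4° = 72.6° to the horizontal. Measuring y along the incline from the free-surface line, vertical depth h = y·sinθ with sinθ = 0.954240.
With the apex down, the centroid sits h/3 = 2.1/3 = 0.7 m below the base (the top edge), so y_c = 5.76 + 0.7 = 6.46 m and h_c = 6.46 × 0.954240 = 6.16439 m.
A = ½ × 2.23 × 2.1 = 2.3415 m².
Resultant F = γ·h_c·A = 15.61752 × 6.16439 × 2.3415 = 225.422 kN.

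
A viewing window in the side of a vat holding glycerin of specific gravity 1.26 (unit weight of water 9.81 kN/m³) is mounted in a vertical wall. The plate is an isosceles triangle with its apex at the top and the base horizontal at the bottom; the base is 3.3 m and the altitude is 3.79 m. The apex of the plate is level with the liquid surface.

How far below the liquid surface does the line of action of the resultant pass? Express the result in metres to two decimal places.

h_p = 2.84 m

γ = 1.26 × 9.81 = 12.3606 kN/m³.
With the apex up, the centroid sits 2h/3 = 2 × 3.79/3 = 2.52667 m below the apex, so the centroid depth is h_c = 2.52667 m.
A = ½ × 3.3 × 3.79 = 6.2535 m².
Resultant F = γ·h_c·A = 12.3606 × 2.52667 × 6.2535 = 195.304 kN.
I_c = b·h³/36 = 3.3 × 3.79³/36 = 4.99033 m⁴.
Centre of pressure: y_p = y_c + I_c/(y_c·A) = 2.52667 + 4.99033/(2.52667 × 6.2535) = 2.52667 + 0.315833 = 2.8425 m along the plane.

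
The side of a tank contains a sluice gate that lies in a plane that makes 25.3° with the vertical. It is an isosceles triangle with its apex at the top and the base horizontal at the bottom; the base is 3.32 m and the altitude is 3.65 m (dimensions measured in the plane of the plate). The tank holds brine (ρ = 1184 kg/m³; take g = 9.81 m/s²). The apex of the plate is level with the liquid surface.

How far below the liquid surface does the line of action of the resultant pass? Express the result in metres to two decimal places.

γ = ρg = 1184 × 9.81 / 1000 = 11.61504 kN/m³.
The plate makes 25.3° with the vertical, i.e. θ = 90° − 25.3° = 64.7° to the horizontal. Measuring y along the incline from the free-surface line, vertical depth h = y·sinθ with sinθ = 0.904083.
With the apex up, the centroid sits 2h/3 = 2 × 3.65/3 = 2.43333 m below the apex, so y_c = 2.43333 m and h_c = 2.43333 × 0.904083 = 2.19993 m.
A = ½ × 3.32 × 3.65 = 6.059 m².
Resultant F = γ·h_c·A = 11.61504 × 2.19993 × 6.059 = 154.821 kN.
I_c = b·h³/36 = 3.32 × 3.65³/36 = 4.4845 m⁴.
Centre of pressure: y_p = y_c + I_c/(y_c·A) = 2.43333 + 4.4845/(2.43333 × 6.059) = 2.43333 + 0.304167 = 2.7375 m along the plane.
Vertically, h_p = y_p·sinθ = 2.7375 × 0.904083 = 2.47493 m.

h_p = 2.47 m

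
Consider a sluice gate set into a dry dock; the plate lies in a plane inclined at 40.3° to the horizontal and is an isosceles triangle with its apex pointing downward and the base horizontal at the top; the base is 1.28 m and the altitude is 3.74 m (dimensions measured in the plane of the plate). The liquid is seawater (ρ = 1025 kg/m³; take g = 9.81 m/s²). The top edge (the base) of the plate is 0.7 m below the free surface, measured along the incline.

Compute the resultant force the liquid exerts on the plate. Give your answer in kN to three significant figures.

F ≈ 30.3 kN

γ = ρg = 1025 × 9.81 / 1000 = 10.05525 kN/m³.
Let θ = 40.3° be the plate's angle to the horizontal; measure y along the incline from where the plane meets the free surface. Vertical depth h = y·sinθ with sinθ = 0.646790.
With the apex down, the centroid sits h/3 = 3.74/3 = 1.24667 m below the base (the top edge), so y_c = 0.7 + 1.24667 = 1.94667 m and h_c = 1.94667 × 0.646790 = 1.25909 m.
A = ½ × 1.28 × 3.74 = 2.3936 m².
Resultant F = γ·h_c·A = 10.05525 × 1.25909 × 2.3936 = 30.3041 kN.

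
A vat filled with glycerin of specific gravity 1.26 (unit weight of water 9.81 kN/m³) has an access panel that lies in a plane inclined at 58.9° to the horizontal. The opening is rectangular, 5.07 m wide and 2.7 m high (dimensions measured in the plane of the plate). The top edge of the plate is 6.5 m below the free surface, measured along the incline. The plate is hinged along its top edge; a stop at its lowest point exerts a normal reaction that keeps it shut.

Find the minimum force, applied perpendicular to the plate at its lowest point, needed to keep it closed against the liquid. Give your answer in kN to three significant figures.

P ≈ 601 kN

γ = 1.26 × 9.81 = 12.3606 kN/m³.
Let θ = 58.9° be the plate's angle to the horizontal; measure y along the incline from where the plane meets the free surface. Vertical depth h = y·sinθ with sinθ = 0.856267.
The centroid lies 2.7/2 = 1.35 m below the top edge, so y_c = 6.5 + 1.35 = 7.85 m and h_c = 7.85 × 0.856267 = 6.7217 m.
A = 5.07 × 2.7 = 13.689 m².
Resultant F = γ·h_c·A = 12.3606 × 6.7217 × 13.689 = 1137.34 kN.
I_c = b·h³/12 = 5.07 × 2.7³/12 = 8.31607 m⁴.
Centre of pressure: y_p = y_c + I_c/(y_c·A) = 7.85 + 8.31607/(7.85 × 13.689) = 7.85 + 0.0773886 = 7.92739 m along the plane.
The resultant acts 1.35 + 0.0773886 = 1.42739 m (along the plate) below the hinge at the top edge, so the moment about the hinge is M = F × 1.42739 = 1137.34 × 1.42739 = 1623.43 kN·m.
A normal force at the bottom, 2.7 m from the hinge, must supply this moment: P = 1623.43/2.7 = 601.27 kN.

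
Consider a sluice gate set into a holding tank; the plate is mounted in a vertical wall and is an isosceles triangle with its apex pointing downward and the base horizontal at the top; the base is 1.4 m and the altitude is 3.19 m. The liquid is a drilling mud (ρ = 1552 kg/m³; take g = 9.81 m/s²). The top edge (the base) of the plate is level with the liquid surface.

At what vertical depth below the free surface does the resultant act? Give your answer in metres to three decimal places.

γ = ρg = 1552 × 9.81 / 1000 = 15.22512 kN/m³.
With the apex down, the centroid sits h/3 = 3.19/3 = 1.06333 m below the base (the top edge), so the centroid depth is h_c = 1.06333 m.
A = ½ × 1.4 × 3.19 = 2.233 m².
Resultant F = γ·h_c·A = 15.22512 × 1.06333 × 2.233 = 36.1508 kN.
I_c = b·h³/36 = 1.4 × 3.19³/36 = 1.2624 m⁴.
Centre of pressure: y_p = y_c + I_c/(y_c·A) = 1.06333 + 1.2624/(1.06333 × 2.233) = 1.06333 + 0.531668 = 1.595 m along the plane.

h_p = 1.595 m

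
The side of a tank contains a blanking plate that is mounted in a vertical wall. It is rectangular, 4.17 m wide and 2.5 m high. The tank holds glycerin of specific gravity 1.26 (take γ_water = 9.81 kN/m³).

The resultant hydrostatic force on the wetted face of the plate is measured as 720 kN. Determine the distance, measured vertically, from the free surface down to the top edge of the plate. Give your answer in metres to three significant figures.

γ = 1.26 × 9.81 = 12.3606 kN/m³.
A = 4.17 × 2.5 = 10.425 m².
From F = γ·h_c·A, the centroid depth is h_c = 720/(12.3606 × 10.425) = 5.58749 m.
The centroid lies 2.5/2 = 1.25 m below the top edge, so the top edge sits at h_top = 5.58749 − 1.25 = 4.33749 m below the surface.

d_top ≈ 4.34 m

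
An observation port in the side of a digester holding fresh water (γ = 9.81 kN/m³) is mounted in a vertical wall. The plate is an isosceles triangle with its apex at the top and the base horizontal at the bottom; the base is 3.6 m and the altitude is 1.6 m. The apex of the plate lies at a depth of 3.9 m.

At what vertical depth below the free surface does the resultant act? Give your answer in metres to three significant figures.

h_p = 5.00 m

γ = 9.81 kN/m³.
With the apex up, the centroid sits 2h/3 = 2 × 1.6/3 = 1.06667 m below the apex, so the centroid depth is h_c = 3.9 + 1.06667 = 4.96667 m.
A = ½ × 3.6 × 1.6 = 2.88 m².
Resultant F = γ·h_c·A = 9.81 × 4.96667 × 2.88 = 140.322 kN.
I_c = b·h³/36 = 3.6 × 1.6³/36 = 0.4096 m⁴.
Centre of pressure: y_p = y_c + I_c/(y_c·A) = 4.96667 + 0.4096/(4.96667 × 2.88) = 4.96667 + 0.0286353 = 4.99531 m along the plane.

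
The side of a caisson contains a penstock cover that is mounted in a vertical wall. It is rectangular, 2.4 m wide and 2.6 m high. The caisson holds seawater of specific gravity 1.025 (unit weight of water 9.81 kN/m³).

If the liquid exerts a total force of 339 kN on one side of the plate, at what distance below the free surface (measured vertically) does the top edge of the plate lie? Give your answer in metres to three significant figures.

d_top ≈ 4.10 m

γ = 1.025 × 9.81 = 10.05525 kN/m³.
A = 2.4 × 2.6 = 6.24 m².
From F = γ·h_c·A, the centroid depth is h_c = 339/(10.05525 × 6.24) = 5.40284 m.
The centroid lies 2.6/2 = 1.3 m below the top edge, so the top edge sits at h_top = 5.40284 − 1.3 = 4.10284 m below the surface.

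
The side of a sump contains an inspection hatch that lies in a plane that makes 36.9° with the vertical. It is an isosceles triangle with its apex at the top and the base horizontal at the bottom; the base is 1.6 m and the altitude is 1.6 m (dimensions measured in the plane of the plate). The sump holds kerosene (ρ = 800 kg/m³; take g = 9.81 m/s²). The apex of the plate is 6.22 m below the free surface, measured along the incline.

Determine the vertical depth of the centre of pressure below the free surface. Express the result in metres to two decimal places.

h_p = 5.84 m

γ = ρg = 800 × 9.81 / 1000 = 7.848 kN/m³.
The plate makes 36.9° with the vertical, i.e. θ = 90° − 36.9° = 53.1° to the horizontal. Measuring y along the incline from the free-surface line, vertical depth h = y·sinθ with sinθ = 0.799685.
With the apex up, the centroid sits 2h/3 = 2 × 1.6/3 = 1.06667 m below the apex, so y_c = 6.22 + 1.06667 = 7.28667 m and h_c = 7.28667 × 0.799685 = 5.82704 m.
A = ½ × 1.6 × 1.6 = 1.28 m².
Resultant F = γ·h_c·A = 7.848 × 5.82704 × 1.28 = 58.5352 kN.
I_c = b·h³/36 = 1.6 × 1.6³/36 = 0.182044 m⁴.
Centre of pressure: y_p = y_c + I_c/(y_c·A) = 7.28667 + 0.182044/(7.28667 × 1.28) = 7.28667 + 0.0195181 = 7.30619 m along the plane.
Vertically, h_p = y_p·sinθ = 7.30619 × 0.799685 = 5.84265 m.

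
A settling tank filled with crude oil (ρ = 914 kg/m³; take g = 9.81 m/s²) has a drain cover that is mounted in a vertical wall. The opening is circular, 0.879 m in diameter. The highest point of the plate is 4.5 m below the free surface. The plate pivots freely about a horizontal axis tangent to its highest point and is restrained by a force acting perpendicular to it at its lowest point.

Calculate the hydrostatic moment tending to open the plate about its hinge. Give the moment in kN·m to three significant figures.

γ = ρg = 914 × 9.81 / 1000 = 8.96634 kN/m³.
The centroid is at the centre, 0.4395 m below the top of the plate, so the centroid depth is h_c = 4.5 + 0.4395 = 4.9395 m.
A = π(0.4395)² = 0.606831 m².
Resultant F = γ·h_c·A = 8.96634 × 4.9395 × 0.606831 = 26.8761 kN.
I_c = πr⁴/4 = π × 0.4395⁴/4 = 0.0293039 m⁴.
Centre of pressure: y_p = y_c + I_c/(y_c·A) = 4.9395 + 0.0293039/(4.9395 × 0.606831) = 4.9395 + 0.0097763 = 4.94928 m along the plane.
The resultant acts 0.4395 + 0.0097763 = 0.449276 m (along the plate) below the hinge at the top edge, so the moment about the hinge is M = F × 0.449276 = 26.8761 × 0.449276 = 12.0748 kN·m.

M ≈ 12.1 kN·m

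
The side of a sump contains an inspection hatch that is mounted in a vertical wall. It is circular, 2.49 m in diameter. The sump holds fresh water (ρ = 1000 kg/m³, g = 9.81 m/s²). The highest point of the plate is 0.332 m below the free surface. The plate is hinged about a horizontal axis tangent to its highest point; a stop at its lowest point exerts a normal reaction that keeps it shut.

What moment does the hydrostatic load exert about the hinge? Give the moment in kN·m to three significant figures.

M ≈ 112 kN·m

γ = ρg = 1000 × 9.81 = 9810 N/m³ = 9.81 kN/m³.
The centroid is at the centre, 1.245 m below the top of the plate, so the centroid depth is h_c = 0.332 + 1.245 = 1.577 m.
A = π(1.245)² = 4.86955 m².
Resultant F = γ·h_c·A = 9.81 × 1.577 × 4.86955 = 75.3337 kN.
I_c = πr⁴/4 = π × 1.245⁴/4 = 1.88698 m⁴.
Centre of pressure: y_p = y_c + I_c/(y_c·A) = 1.577 + 1.88698/(1.577 × 4.86955) = 1.577 + 0.245724 = 1.82272 m along the plane.
The resultant acts 1.245 + 0.245724 = 1.49072 m (along the plate) below the hinge at the top edge, so the moment about the hinge is M = F × 1.49072 = 75.3337 × 1.49072 = 112.301 kN·m.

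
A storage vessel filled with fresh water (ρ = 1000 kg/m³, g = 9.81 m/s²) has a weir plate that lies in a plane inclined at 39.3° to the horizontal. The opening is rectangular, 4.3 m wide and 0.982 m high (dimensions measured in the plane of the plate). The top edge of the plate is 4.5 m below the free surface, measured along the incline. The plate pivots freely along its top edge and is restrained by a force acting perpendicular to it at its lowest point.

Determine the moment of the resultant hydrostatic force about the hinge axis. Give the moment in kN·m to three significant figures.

M ≈ 66.4 kN·m

γ = ρg = 1000 × 9.81 = 9810 N/m³ = 9.81 kN/m³.
Let θ = 39.3° be the plate's angle to the horizontal; measure y along the incline from where the plane meets the free surface. Vertical depth h = y·sinθ with sinθ = 0.633381.
The centroid lies 0.982/2 = 0.491 m below the top edge, so y_c = 4.5 + 0.491 = 4.991 m and h_c = 4.991 × 0.633381 = 3.1612 m.
A = 4.3 × 0.982 = 4.2226 m².
Resultant F = γ·h_c·A = 9.81 × 3.1612 × 4.2226 = 130.949 kN.
I_c = b·h³/12 = 4.3 × 0.982³/12 = 0.33933 m⁴.
Centre of pressure: y_p = y_c + I_c/(y_c·A) = 4.991 + 0.33933/(4.991 × 4.2226) = 4.991 + 0.0161011 = 5.0071 m along the plane.
The resultant acts 0.491 + 0.0161011 = 0.507101 m (along the plate) below the hinge at the top edge, so the moment about the hinge is M = F × 0.507101 = 130.949 × 0.507101 = 66.4044 kN·m.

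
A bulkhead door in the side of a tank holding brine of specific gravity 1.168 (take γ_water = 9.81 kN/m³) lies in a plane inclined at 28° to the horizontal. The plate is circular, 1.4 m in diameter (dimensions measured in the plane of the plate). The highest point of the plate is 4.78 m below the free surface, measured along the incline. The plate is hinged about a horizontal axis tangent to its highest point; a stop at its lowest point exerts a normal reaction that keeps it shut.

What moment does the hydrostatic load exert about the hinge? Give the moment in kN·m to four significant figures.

M ≈ 32.78 kN·m

γ = 1.168 × 9.81 = 11.45808 kN/m³.
Let θ = 28° be the plate's angle to the horizontal; measure y along the incline from where the plane meets the free surface. Vertical depth h = y·sinθ with sinθ = 0.469472.
The centroid is at the centre, 0.7 m below the top of the plate, so y_c = 4.78 + 0.7 = 5.48 m and h_c = 5.48 × 0.469472 = 2.57271 m.
A = π(0.7)² = 1.53938 m².
Resultant F = γ·h_c·A = 11.45808 × 2.57271 × 1.53938 = 45.3783 kN.
I_c = πr⁴/4 = π × 0.7⁴/4 = 0.188574 m⁴.
Centre of pressure: y_p = y_c + I_c/(y_c·A) = 5.48 + 0.188574/(5.48 × 1.53938) = 5.48 + 0.022354 = 5.50235 m along the plane.
The resultant acts 0.7 + 0.022354 = 0.722354 m (along the plate) below the hinge at the top edge, so the moment about the hinge is M = F × 0.722354 = 45.3783 × 0.722354 = 32.7792 kN·m.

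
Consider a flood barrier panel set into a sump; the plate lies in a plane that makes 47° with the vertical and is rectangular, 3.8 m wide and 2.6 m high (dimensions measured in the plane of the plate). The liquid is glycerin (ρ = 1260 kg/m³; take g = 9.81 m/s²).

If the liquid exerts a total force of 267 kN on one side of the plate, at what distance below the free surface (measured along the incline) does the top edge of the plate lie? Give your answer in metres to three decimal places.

γ = ρg = 1260 × 9.81 / 1000 = 12.3606 kN/m³.
A = 3.8 × 2.6 = 9.88 m².
From F = γ·h_c·A, the centroid depth is h_c = 267/(12.3606 × 9.88) = 2.18633 m.
The plate makes 47° with the vertical, i.e. θ = 90° − 47° = 43° to the horizontal. Measuring y along the incline from the free-surface line, vertical depth h = y·sinθ with sinθ = 0.681998.
Along the incline, y_c = h_c/sinθ = 2.18633/0.681998 = 3.20577 m.
The centroid lies 2.6/2 = 1.3 m below the top edge, so the top edge sits at y_top = 3.20577 − 1.3 = 1.90577 m along the incline.

y_top ≈ 1.906 m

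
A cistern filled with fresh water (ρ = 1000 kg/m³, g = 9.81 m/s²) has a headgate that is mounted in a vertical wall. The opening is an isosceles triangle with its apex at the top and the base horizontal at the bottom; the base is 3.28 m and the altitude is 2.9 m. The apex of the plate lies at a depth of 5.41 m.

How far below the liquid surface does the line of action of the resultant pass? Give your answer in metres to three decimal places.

γ = ρg = 1000 × 9.81 = 9810 N/m³ = 9.81 kN/m³.
With the apex up, the centroid sits 2h/3 = 2 × 2.9/3 = 1.93333 m below the apex, so the centroid depth is h_c = 5.41 + 1.93333 = 7.34333 m.
A = ½ × 3.28 × 2.9 = 4.756 m².
Resultant F = γ·h_c·A = 9.81 × 7.34333 × 4.756 = 342.613 kN.
I_c = b·h³/36 = 3.28 × 2.9³/36 = 2.22211 m⁴.
Centre of pressure: y_p = y_c + I_c/(y_c·A) = 7.34333 + 2.22211/(7.34333 × 4.756) = 7.34333 + 0.0636254 = 7.40696 m along the plane.

h_p = 7.407 m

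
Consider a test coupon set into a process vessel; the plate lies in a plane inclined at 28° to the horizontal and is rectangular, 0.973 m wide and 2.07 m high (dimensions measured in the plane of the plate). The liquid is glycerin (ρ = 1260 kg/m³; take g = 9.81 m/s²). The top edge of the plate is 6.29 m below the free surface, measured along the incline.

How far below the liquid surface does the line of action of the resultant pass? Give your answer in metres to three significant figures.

γ = ρg = 1260 × 9.81 / 1000 = 12.3606 kN/m³.
Let θ = 28° be the plate's angle to the horizontal; measure y along the incline from where the plane meets the free surface. Vertical depth h = y·sinθ with sinθ = 0.469472.
The centroid lies 2.07/2 = 1.035 m below the top edge, so y_c = 6.29 + 1.035 = 7.325 m and h_c = 7.325 × 0.469472 = 3.43888 m.
A = 0.973 × 2.07 = 2.01411 m².
Resultant F = γ·h_c·A = 12.3606 × 3.43888 × 2.01411 = 85.613 kN.
I_c = b·h³/12 = 0.973 × 2.07³/12 = 0.719188 m⁴.
Centre of pressure: y_p = y_c + I_c/(y_c·A) = 7.325 + 0.719188/(7.325 × 2.01411) = 7.325 + 0.0487474 = 7.37375 m along the plane.
Vertically, h_p = y_p·sinθ = 7.37375 × 0.469472 = 3.46177 m.

h_p = 3.46 m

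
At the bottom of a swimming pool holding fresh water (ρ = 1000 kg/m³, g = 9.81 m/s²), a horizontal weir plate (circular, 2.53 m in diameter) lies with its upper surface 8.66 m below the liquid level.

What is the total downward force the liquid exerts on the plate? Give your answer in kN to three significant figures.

γ = ρg = 1000 × 9.81 = 9810 N/m³ = 9.81 kN/m³.
The plate is horizontal, so pressure is uniform at p = γ·h = 9.81 × 8.66 = 84.9546 kN/m².
A = π(1.265)² = 5.02726 m².
F = p·A = 84.9546 × 5.02726 = 427.089 kN.

F ≈ 427 kN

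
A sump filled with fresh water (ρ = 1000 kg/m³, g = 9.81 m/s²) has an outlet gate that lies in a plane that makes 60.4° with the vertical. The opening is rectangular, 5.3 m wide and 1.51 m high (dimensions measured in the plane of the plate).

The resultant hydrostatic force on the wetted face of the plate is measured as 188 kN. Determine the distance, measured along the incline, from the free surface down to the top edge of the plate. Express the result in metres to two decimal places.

γ = ρg = 1000 × 9.81 = 9810 N/m³ = 9.81 kN/m³.
A = 5.3 × 1.51 = 8.003 m².
From F = γ·h_c·A, the centroid depth is h_c = 188/(9.81 × 8.003) = 2.39462 m.
The plate makes 60.4° with the vertical, i.e. θ = 90° − 60.4° = 29.6° to the horizontal. Measuring y along the incline from the free-surface line, vertical depth h = y·sinθ with sinθ = 0.493942.
Along the incline, y_c = h_c/sinθ = 2.39462/0.493942 = 4.84798 m.
The centroid lies 1.51/2 = 0.755 m below the top edge, so the top edge sits at y_top = 4.84798 − 0.755 = 4.09298 m along the incline.

y_top ≈ 4.09 m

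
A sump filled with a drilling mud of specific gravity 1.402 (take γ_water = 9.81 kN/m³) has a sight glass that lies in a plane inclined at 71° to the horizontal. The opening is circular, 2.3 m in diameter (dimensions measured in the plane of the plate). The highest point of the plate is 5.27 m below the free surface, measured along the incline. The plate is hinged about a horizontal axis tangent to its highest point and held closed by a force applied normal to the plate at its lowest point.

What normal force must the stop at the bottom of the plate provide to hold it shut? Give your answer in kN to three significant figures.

P ≈ 181 kN

γ = 1.402 × 9.81 = 13.75362 kN/m³.
Let θ = 71° be the plate's angle to the horizontal; measure y along the incline from where the plane meets the free surface. Vertical depth h = y·sinθ with sinθ = 0.945519.
The centroid is at the centre, 1.15 m below the top of the plate, so y_c = 5.27 + 1.15 = 6.42 m and h_c = 6.42 × 0.945519 = 6.07023 m.
A = π(1.15)² = 4.15476 m².
Resultant F = γ·h_c·A = 13.75362 × 6.07023 × 4.15476 = 346.871 kN.
I_c = πr⁴/4 = π × 1.15⁴/4 = 1.37367 m⁴.
Centre of pressure: y_p = y_c + I_c/(y_c·A) = 6.42 + 1.37367/(6.42 × 4.15476) = 6.42 + 0.0514993 = 6.4715 m along the plane.
The resultant acts 1.15 + 0.0514993 = 1.2015 m (along the plate) below the hinge at the top edge, so the moment about the hinge is M = F × 1.2015 = 346.871 × 1.2015 = 416.766 kN·m.
A normal force at the bottom, 2.3 m from the hinge, must supply this moment: P = 416.766/2.3 = 181.203 kN.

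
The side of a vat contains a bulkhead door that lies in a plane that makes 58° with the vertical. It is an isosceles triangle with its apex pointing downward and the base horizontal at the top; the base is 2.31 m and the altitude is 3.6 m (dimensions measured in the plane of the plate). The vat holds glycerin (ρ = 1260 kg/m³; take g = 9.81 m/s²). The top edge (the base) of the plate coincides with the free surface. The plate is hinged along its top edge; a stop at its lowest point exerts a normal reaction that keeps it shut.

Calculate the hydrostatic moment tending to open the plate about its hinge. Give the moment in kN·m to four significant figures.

M ≈ 58.83 kN·m

γ = ρg = 1260 × 9.81 / 1000 = 12.3606 kN/m³.
The plate makes 58° with the vertical, i.e. θ = 90° − 58° = 32° to the horizontal. Measuring y along the incline from the free-surface line, vertical depth h = y·sinθ with sinθ = 0.529919.
With the apex down, the centroid sits h/3 = 3.6/3 = 1.2 m below the base (the top edge), so y_c = 1.2 m and h_c = 1.2 × 0.529919 = 0.635903 m.
A = ½ × 2.31 × 3.6 = 4.158 m².
Resultant F = γ·h_c·A = 12.3606 × 0.635903 × 4.158 = 32.6825 kN.
I_c = b·h³/36 = 2.31 × 3.6³/36 = 2.99376 m⁴.
Centre of pressure: y_p = y_c + I_c/(y_c·A) = 1.2 + 2.99376/(1.2 × 4.158) = 1.2 + 0.6 = 1.8 m along the plane.
The resultant acts 1.2 + 0.6 = 1.8 m (along the plate) below the hinge at the top edge, so the moment about the hinge is M = F × 1.8 = 32.6825 × 1.8 = 58.8285 kN·m.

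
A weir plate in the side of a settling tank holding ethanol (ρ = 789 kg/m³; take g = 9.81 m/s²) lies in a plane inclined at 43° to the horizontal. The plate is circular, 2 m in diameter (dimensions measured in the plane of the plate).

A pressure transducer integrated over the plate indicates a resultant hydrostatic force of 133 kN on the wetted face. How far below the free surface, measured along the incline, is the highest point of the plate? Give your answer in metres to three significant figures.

y_top ≈ 7.02 m

γ = ρg = 789 × 9.81 / 1000 = 7.74009 kN/m³.
A = π(1)² = 3.14159 m².
From F = γ·h_c·A, the centroid depth is h_c = 133/(7.74009 × 3.14159) = 5.46961 m.
Let θ = 43° be the plate's angle to the horizontal; measure y along the incline from where the plane meets the free surface. Vertical depth h = y·sinθ with sinθ = 0.681998.
Along the incline, y_c = h_c/sinθ = 5.46961/0.681998 = 8.01998 m.
The centroid is at the centre, 1 m below the top of the plate, so the highest point sits at y_top = 8.01998 − 1 = 7.01998 m along the incline.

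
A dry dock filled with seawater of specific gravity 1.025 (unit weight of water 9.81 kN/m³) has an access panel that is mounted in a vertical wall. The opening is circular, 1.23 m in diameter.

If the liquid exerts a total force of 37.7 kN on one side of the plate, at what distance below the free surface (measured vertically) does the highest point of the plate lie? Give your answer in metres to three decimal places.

γ = 1.025 × 9.81 = 10.05525 kN/m³.
A = π(0.615)² = 1.18823 m².
From F = γ·h_c·A, the centroid depth is h_c = 37.7/(10.05525 × 1.18823) = 3.15535 m.
The centroid is at the centre, 0.615 m below the top of the plate, so the highest point sits at h_top = 3.15535 − 0.615 = 2.54035 m below the surface.

d_top ≈ 2.540 m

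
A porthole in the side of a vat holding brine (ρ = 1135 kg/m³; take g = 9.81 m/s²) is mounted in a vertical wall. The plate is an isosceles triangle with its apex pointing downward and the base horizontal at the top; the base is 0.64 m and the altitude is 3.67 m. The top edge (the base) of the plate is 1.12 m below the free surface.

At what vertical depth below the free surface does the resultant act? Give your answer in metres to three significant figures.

γ = ρg = 1135 × 9.81 / 1000 = 11.13435 kN/m³.
With the apex down, the centroid sits h/3 = 3.67/3 = 1.22333 m below the base (the top edge), so the centroid depth is h_c = 1.12 + 1.22333 = 2.34333 m.
A = ½ × 0.64 × 3.67 = 1.1744 m².
Resultant F = γ·h_c·A = 11.13435 × 2.34333 × 1.1744 = 30.6418 kN.
I_c = b·h³/36 = 0.64 × 3.67³/36 = 0.878771 m⁴.
Centre of pressure: y_p = y_c + I_c/(y_c·A) = 2.34333 + 0.878771/(2.34333 × 1.1744) = 2.34333 + 0.31932 = 2.66265 m along the plane.

h_p = 2.66 m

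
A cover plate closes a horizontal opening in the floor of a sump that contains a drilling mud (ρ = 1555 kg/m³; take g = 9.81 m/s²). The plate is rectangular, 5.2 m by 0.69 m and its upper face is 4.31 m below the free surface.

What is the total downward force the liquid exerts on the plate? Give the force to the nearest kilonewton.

F ≈ 236 kN

γ = ρg = 1555 × 9.81 / 1000 = 15.25455 kN/m³.
The plate is horizontal, so pressure is uniform at p = γ·h = 15.25455 × 4.31 = 65.7471 kN/m².
A = 5.2 × 0.69 = 3.588 m².
F = p·A = 65.7471 × 3.588 = 235.901 kN.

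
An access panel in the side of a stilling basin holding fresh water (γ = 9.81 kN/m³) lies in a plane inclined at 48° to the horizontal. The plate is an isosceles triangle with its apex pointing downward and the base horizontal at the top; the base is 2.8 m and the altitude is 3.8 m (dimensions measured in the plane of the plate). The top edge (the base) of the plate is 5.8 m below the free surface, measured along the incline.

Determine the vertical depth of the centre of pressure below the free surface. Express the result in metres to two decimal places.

γ = 9.81 kN/m³.
Let θ = 48° be the plate's angle to the horizontal; measure y along the incline from where the plane meets the free surface. Vertical depth h = y·sinθ with sinθ = 0.743145.
With the apex down, the centroid sits h/3 = 3.8/3 = 1.26667 m below the base (the top edge), so y_c = 5.8 + 1.26667 = 7.06667 m and h_c = 7.06667 × 0.743145 = 5.25156 m.
A = ½ × 2.8 × 3.8 = 5.32 m².
Resultant F = γ·h_c·A = 9.81 × 5.25156 × 5.32 = 274.075 kN.
I_c = b·h³/36 = 2.8 × 3.8³/36 = 4.26782 m⁴.
Centre of pressure: y_p = y_c + I_c/(y_c·A) = 7.06667 + 4.26782/(7.06667 × 5.32) = 7.06667 + 0.113522 = 7.18019 m along the plane.
Vertically, h_p = y_p·sinθ = 7.18019 × 0.743145 = 5.33592 m.

h_p = 5.34 m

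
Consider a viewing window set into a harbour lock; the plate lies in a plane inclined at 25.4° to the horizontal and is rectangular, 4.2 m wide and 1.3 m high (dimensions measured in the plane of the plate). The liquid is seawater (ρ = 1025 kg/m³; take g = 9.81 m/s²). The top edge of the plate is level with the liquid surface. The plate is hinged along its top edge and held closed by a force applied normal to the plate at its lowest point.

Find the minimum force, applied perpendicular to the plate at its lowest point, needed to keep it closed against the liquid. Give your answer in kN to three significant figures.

P ≈ 10.2 kN

γ = ρg = 1025 × 9.81 / 1000 = 10.05525 kN/m³.
Let θ = 25.4° be the plate's angle to the horizontal; measure y along the incline from where the plane meets the free surface. Vertical depth h = y·sinθ with sinθ = 0.428935.
The centroid lies 1.3/2 = 0.65 m below the top edge, so y_c = 0.65 m and h_c = 0.65 × 0.428935 = 0.278808 m.
A = 4.2 × 1.3 = 5.46 m².
Resultant F = γ·h_c·A = 10.05525 × 0.278808 × 5.46 = 15.307 kN.
I_c = b·h³/12 = 4.2 × 1.3³/12 = 0.76895 m⁴.
Centre of pressure: y_p = y_c + I_c/(y_c·A) = 0.65 + 0.76895/(0.65 × 5.46) = 0.65 + 0.216667 = 0.866667 m along the plane.
The resultant acts 0.65 + 0.216667 = 0.866667 m (along the plate) below the hinge at the top edge, so the moment about the hinge is M = F × 0.866667 = 15.307 × 0.866667 = 13.2661 kN·m.
A normal force at the bottom, 1.3 m from the hinge, must supply this moment: P = 13.2661/1.3 = 10.2047 kN.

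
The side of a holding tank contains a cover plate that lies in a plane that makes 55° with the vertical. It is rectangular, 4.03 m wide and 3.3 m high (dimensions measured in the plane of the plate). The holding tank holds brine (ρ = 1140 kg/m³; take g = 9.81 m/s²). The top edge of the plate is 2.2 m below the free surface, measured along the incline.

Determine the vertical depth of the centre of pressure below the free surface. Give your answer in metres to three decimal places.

h_p = 2.343 m

γ = ρg = 1140 × 9.81 / 1000 = 11.1834 kN/m³.
The plate makes 55° with the vertical, i.e. θ = 90° − 55° = 35° to the horizontal. Measuring y along the incline from the free-surface line, vertical depth h = y·sinθ with sinθ = 0.573576.
The centroid lies 3.3/2 = 1.65 m below the top edge, so y_c = 2.2 + 1.65 = 3.85 m and h_c = 3.85 × 0.573576 = 2.20827 m.
A = 4.03 × 3.3 = 13.299 m².
Resultant F = γ·h_c·A = 11.1834 × 2.20827 × 13.299 = 328.432 kN.
I_c = b·h³/12 = 4.03 × 3.3³/12 = 12.0688 m⁴.
Centre of pressure: y_p = y_c + I_c/(y_c·A) = 3.85 + 12.0688/(3.85 × 13.299) = 3.85 + 0.235713 = 4.08571 m along the plane.
Vertically, h_p = y_p·sinθ = 4.08571 × 0.573576 = 2.34347 m.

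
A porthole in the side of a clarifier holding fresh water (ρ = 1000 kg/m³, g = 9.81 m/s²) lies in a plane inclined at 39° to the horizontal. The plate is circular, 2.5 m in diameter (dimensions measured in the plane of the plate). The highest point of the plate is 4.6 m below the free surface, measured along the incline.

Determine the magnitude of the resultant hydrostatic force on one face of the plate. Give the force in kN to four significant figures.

F ≈ 177.3 kN

γ = ρg = 1000 × 9.81 = 9810 N/m³ = 9.81 kN/m³.
Let θ = 39° be the plate's angle to the horizontal; measure y along the incline from where the plane meets the free surface. Vertical depth h = y·sinθ with sinθ = 0.629320.
The centroid is at the centre, 1.25 m below the top of the plate, so y_c = 4.6 + 1.25 = 5.85 m and h_c = 5.85 × 0.629320 = 3.68152 m.
A = π(1.25)² = 4.90874 m².
Resultant F = γ·h_c·A = 9.81 × 3.68152 × 4.90874 = 177.283 kN.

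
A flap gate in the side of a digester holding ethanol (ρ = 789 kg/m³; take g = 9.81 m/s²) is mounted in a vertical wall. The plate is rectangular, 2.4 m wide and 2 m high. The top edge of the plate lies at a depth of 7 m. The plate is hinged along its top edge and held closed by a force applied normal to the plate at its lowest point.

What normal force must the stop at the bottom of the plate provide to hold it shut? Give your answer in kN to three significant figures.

γ = ρg = 789 × 9.81 / 1000 = 7.74009 kN/m³.
The centroid lies 2/2 = 1 m below the top edge, so the centroid depth is h_c = 7 + 1 = 8 m.
A = 2.4 × 2 = 4.8 m².
Resultant F = γ·h_c·A = 7.74009 × 8 × 4.8 = 297.219 kN.
I_c = b·h³/12 = 2.4 × 2³/12 = 1.6 m⁴.
Centre of pressure: y_p = y_c + I_c/(y_c·A) = 8 + 1.6/(8 × 4.8) = 8 + 0.0416667 = 8.04167 m along the plane.
The resultant acts 1 + 0.0416667 = 1.04167 m (along the plate) below the hinge at the top edge, so the moment about the hinge is M = F × 1.04167 = 297.219 × 1.04167 = 309.604 kN·m.
A normal force at the bottom, 2 m from the hinge, must supply this moment: P = 309.604/2 = 154.802 kN.

P ≈ 155 kN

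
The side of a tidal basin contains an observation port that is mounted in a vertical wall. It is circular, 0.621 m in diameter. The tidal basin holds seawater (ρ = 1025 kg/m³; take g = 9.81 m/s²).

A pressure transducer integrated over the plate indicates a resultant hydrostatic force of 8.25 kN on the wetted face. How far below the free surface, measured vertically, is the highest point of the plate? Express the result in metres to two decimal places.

γ = ρg = 1025 × 9.81 / 1000 = 10.05525 kN/m³.
A = π(0.3105)² = 0.302882 m².
From F = γ·h_c·A, the centroid depth is h_c = 8.25/(10.05525 × 0.302882) = 2.70887 m.
The centroid is at the centre, 0.3105 m below the top of the plate, so the highest point sits at h_top = 2.70887 − 0.3105 = 2.39837 m below the surface.

d_top ≈ 2.40 m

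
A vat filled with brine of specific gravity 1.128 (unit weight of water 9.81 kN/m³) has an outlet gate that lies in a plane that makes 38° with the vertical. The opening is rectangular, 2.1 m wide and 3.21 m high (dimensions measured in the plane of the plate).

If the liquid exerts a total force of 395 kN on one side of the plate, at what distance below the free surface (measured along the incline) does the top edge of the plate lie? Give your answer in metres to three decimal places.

γ = 1.128 × 9.81 = 11.06568 kN/m³.
A = 2.1 × 3.21 = 6.741 m².
From F = γ·h_c·A, the centroid depth is h_c = 395/(11.06568 × 6.741) = 5.29535 m.
The plate makes 38° with the vertical, i.e. θ = 90° − 38° = 52° to the horizontal. Measuring y along the incline from the free-surface line, vertical depth h = y·sinθ with sinθ = 0.788011.
Along the incline, y_c = h_c/sinθ = 5.29535/0.788011 = 6.71989 m.
The centroid lies 3.21/2 = 1.605 m below the top edge, so the top edge sits at y_top = 6.71989 − 1.605 = 5.11489 m along the incline.

y_top ≈ 5.115 m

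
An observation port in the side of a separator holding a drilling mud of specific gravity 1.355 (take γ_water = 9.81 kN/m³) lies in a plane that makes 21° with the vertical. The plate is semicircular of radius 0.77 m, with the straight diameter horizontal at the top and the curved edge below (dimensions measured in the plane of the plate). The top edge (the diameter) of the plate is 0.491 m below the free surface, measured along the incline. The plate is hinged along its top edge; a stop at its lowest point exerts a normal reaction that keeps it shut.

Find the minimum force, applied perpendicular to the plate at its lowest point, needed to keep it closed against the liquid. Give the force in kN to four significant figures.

γ = 1.355 × 9.81 = 13.29255 kN/m³.
The plate makes 21° with the vertical, i.e. θ = 90° − 21° = 69° to the horizontal. Measuring y along the incline from the free-surface line, vertical depth h = y·sinθ with sinθ = 0.933580.
The centroid of a semicircle lies 4r/(3π) = 0.326798 m from the diameter, here below the top edge, so y_c = 0.491 + 0.326798 = 0.817798 m and h_c = 0.817798 × 0.933580 = 0.76348 m.
A = πr²/2 = π × 0.77²/2 = 0.931325 m².
Resultant F = γ·h_c·A = 13.29255 × 0.76348 × 0.931325 = 9.45164 kN.
I_c = (π/8 − 8/(9π))·r⁴ = 0.109757 × 0.77⁴ = 0.0385829 m⁴.
Centre of pressure: y_p = y_c + I_c/(y_c·A) = 0.817798 + 0.0385829/(0.817798 × 0.931325) = 0.817798 + 0.0506579 = 0.868456 m along the plane.
The resultant acts 0.326798 + 0.0506579 = 0.377456 m (along the plate) below the hinge at the top edge, so the moment about the hinge is M = F × 0.377456 = 9.45164 × 0.377456 = 3.56758 kN·m.
A normal force at the bottom, 0.77 m from the hinge, must supply this moment: P = 3.56758/0.77 = 4.63322 kN.

P ≈ 4.633 kN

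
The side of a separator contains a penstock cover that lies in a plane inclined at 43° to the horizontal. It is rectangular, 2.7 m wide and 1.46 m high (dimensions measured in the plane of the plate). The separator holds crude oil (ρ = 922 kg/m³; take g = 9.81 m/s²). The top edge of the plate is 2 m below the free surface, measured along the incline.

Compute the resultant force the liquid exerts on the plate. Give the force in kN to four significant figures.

γ = ρg = 922 × 9.81 / 1000 = 9.04482 kN/m³.
Let θ = 43° be the plate's angle to the horizontal; measure y along the incline from where the plane meets the free surface. Vertical depth h = y·sinθ with sinθ = 0.681998.
The centroid lies 1.46/2 = 0.73 m below the top edge, so y_c = 2 + 0.73 = 2.73 m and h_c = 2.73 × 0.681998 = 1.86185 m.
A = 2.7 × 1.46 = 3.942 m².
Resultant F = γ·h_c·A = 9.04482 × 1.86185 × 3.942 = 66.3837 kN.

F ≈ 66.38 kN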